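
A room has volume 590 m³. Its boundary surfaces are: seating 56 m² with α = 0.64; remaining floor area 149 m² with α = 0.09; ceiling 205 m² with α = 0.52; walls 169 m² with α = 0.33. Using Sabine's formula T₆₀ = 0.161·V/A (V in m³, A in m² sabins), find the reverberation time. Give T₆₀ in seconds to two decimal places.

A = Σ Sᵢαᵢ = 56·0.64 + 149·0.09 + 205·0.52 + 169·0.33 = 211.62 m².
T₆₀ = 0.161 × 590 / 211.62 = 0.449 s.

0.45 s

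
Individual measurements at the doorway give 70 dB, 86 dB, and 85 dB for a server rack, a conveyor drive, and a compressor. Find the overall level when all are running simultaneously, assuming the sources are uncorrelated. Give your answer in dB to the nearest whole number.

For uncorrelated sources the intensities add, so convert each level to linear form, sum, and take 10·log₁₀ of the total.
Σ 10^(L/10) = 10^(70/10) + 10^(86/10) + 10^(85/10) = 7.243e+08.
L_total = 10·log₁₀(7.243e+08) = 88.60 dB.

89 dB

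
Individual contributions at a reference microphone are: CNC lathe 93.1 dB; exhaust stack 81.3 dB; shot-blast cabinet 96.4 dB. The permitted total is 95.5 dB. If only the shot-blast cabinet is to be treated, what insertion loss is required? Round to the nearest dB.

Everything except the shot-blast cabinet sums to 10^(93.1/10) + 10^(81.3/10) = 2.177e+09 in linear terms, 93.38 dB.
The limit corresponds to 10^(95.5/10) = 3.548e+09; subtracting the fixed part leaves 1.371e+09 for the shot-blast cabinet, i.e. 91.37 dB.
Required insertion loss = 96.4 − 91.37 = 5.03 dB.

5 dB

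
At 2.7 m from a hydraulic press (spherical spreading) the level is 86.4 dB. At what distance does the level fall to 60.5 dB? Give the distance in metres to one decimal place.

The 25.9 dB drop corresponds to a distance ratio of 10^(25.9/20) for a point source.
r₂ = 2.7·10^((86.4−60.5)/20) = 2.7·10^(25.9/20) = 53.26 m.

53.3 m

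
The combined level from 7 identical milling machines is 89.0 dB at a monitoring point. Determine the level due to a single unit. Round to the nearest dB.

81 dB

Dividing the total intensity by 7 lowers the level by 10·log₁₀ 7 = 8.451 dB: L₁ = 89.0 − 8.451.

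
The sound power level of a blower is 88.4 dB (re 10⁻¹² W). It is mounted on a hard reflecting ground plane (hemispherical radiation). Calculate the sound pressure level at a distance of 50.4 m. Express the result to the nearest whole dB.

46 dB

The power spreads over a hemisphere of area 2π·r², so L_p = L_w − 10·log₁₀(2π·r²).
2π·r² = 1.596e+04 m², 10·log₁₀ of that is 42.030 dB.
L_p = 88.4 − 42.030 = 46.37 dB.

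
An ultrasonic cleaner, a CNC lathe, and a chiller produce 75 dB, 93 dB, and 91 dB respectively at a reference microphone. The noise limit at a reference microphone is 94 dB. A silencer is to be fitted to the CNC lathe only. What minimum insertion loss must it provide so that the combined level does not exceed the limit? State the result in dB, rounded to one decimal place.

2.1 dB

The untreated sources together contribute 10^(75/10) + 10^(91/10) = 1.291e+09, i.e. 91.11 dB.
To meet 94 dB overall, the treated CNC lathe may contribute at most 10^(94/10) − 1.291e+09 = 1.221e+09, i.e. 90.87 dB.
So the CNC lathe must be reduced from 93 to 90.87 dB: IL = 2.13 dB.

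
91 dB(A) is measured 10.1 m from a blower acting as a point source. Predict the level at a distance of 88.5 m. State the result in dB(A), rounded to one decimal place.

72.1 dB(A)

Spherical spreading from a point source gives a 20·log₁₀(r₂/r₁) drop.
L₂ = 91 − 20·log₁₀(88.5/10.1) = 91 − 18.852 = 72.15 dB(A).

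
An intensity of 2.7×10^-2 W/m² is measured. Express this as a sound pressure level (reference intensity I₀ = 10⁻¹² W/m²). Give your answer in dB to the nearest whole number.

104 dB

Dividing by I₀ shifts the exponent by 12: I/I₀ = 2.7×10^10.
L = 10·(0.4314 + 10) = 104.31 dB.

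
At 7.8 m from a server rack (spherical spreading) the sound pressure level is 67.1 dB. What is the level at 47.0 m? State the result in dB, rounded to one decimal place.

51.5 dB

Point-source attenuation: ΔL = 20·log₁₀(r₂/r₁) = 20·log₁₀(47.0/7.8) = 15.600 dB.
L₂ = 67.1 − 20·log₁₀(47.0/7.8) = 67.1 − 15.600 = 51.50 dB.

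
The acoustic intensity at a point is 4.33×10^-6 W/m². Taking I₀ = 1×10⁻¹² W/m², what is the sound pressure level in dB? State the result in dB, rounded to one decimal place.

Dividing by I₀ shifts the exponent by 12: I/I₀ = 4.33×10^6.
L = 10·(0.6365 + 6) = 66.36 dB.

66.4 dB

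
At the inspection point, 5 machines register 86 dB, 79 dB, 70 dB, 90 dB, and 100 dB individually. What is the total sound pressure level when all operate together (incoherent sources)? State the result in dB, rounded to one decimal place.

For uncorrelated sources the intensities add, so convert each level to linear form, sum, and take 10·log₁₀ of the total.
Σ 10^(L/10) = 10^(86/10) + 10^(79/10) + 10^(70/10) + 10^(90/10) + 10^(100/10) = 1.149e+10.
L_total = 10·log₁₀(1.149e+10) = 100.60 dB.

100.6 dB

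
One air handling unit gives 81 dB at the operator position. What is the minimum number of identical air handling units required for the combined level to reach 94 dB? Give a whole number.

N identical sources give L₁ + 10·log₁₀ N, so require 10·log₁₀ N ≥ 94 − 81 = 13.0 dB.
N ≥ 10^(13.0/10) = 19.953, so N = 20.

20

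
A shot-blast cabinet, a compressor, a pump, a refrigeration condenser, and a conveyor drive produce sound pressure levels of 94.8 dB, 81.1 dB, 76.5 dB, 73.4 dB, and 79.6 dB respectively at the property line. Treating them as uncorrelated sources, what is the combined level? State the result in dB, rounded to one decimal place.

95.2 dB

For uncorrelated sources the intensities add, so convert each level to linear form, sum, and take 10·log₁₀ of the total.
Σ 10^(L/10) = 10^(94.8/10) + 10^(81.1/10) + 10^(76.5/10) + 10^(73.4/10) + 10^(79.6/10) = 3.307e+09.
L_total = 10·log₁₀(3.307e+09) = 95.19 dB.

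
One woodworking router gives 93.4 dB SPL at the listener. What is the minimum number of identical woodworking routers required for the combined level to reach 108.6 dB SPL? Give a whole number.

34

The shortfall is 108.6 − 93.4 = 15.2 dB, and N units add 10·log₁₀ N, so need 10·log₁₀ N ≥ 15.2.
N ≥ 10^(15.2/10) = 33.113, so N = 34.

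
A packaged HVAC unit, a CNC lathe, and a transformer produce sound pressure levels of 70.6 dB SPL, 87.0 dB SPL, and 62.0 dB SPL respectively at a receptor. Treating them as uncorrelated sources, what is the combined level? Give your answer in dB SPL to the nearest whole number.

87 dB SPL

For uncorrelated sources the intensities add, so convert each level to linear form, sum, and take 10·log₁₀ of the total.
Σ 10^(L/10) = 10^(70.6/10) + 10^(87.0/10) + 10^(62.0/10) = 5.143e+08.
L_total = 10·log₁₀(5.143e+08) = 87.11 dB SPL.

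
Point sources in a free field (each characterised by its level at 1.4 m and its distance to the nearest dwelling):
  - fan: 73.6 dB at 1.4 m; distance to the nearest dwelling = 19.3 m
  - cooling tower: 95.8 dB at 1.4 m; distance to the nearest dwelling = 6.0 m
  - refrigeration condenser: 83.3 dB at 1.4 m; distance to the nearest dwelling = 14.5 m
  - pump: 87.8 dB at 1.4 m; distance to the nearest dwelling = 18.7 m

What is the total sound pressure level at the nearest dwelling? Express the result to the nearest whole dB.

83 dB

Propagate each source to the receiver with L = L_ref − 20·log₁₀(r/r_ref), then add intensities.
fan: 73.6 − 20·log₁₀(19.3/1.4) = 73.6 − 22.79 = 50.81 dB.
cooling tower: 95.8 − 20·log₁₀(6.0/1.4) = 95.8 − 12.64 = 83.16 dB.
refrigeration condenser: 83.3 − 20·log₁₀(14.5/1.4) = 83.3 − 20.30 = 63.00 dB.
pump: 87.8 − 20·log₁₀(18.7/1.4) = 87.8 − 22.51 = 65.29 dB.
Σ 10^(L/10) = 2.125e+08 → L_total = 10·log₁₀(2.125e+08) = 83.27 dB.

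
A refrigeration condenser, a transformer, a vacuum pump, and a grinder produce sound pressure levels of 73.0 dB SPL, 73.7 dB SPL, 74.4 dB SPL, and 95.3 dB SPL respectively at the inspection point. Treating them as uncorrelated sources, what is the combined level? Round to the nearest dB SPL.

For uncorrelated sources the intensities add, so convert each level to linear form, sum, and take 10·log₁₀ of the total.
Σ 10^(L/10) = 10^(73.0/10) + 10^(73.7/10) + 10^(74.4/10) + 10^(95.3/10) = 3.459e+09.
L_total = 10·log₁₀(3.459e+09) = 95.39 dB SPL.

95 dB SPL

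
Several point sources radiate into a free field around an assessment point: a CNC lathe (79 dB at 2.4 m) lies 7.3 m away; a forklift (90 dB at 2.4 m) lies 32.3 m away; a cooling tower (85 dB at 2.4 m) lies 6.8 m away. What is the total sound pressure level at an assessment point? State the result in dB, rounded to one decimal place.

Apply inverse-square spreading to bring every level to the receiver, then sum 10^(L/10).
CNC lathe: 79 − 20·log₁₀(7.3/2.4) = 79 − 9.66 = 69.34 dB.
forklift: 90 − 20·log₁₀(32.3/2.4) = 90 − 22.58 = 67.42 dB.
cooling tower: 85 − 20·log₁₀(6.8/2.4) = 85 − 9.05 = 75.95 dB.
Σ 10^(L/10) = 5.350e+07 → L_total = 10·log₁₀(5.350e+07) = 77.28 dB.

77.3 dB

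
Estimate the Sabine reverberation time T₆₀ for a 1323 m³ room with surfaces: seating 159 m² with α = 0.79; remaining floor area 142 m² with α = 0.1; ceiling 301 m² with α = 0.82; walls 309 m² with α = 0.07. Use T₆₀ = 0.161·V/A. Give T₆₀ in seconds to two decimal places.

0.52 s

A = Σ Sᵢαᵢ = 159·0.79 + 142·0.1 + 301·0.82 + 309·0.07 = 408.26 m².
T₆₀ = 0.161·V/A = 0.161·1323/408.26 = 0.522 s.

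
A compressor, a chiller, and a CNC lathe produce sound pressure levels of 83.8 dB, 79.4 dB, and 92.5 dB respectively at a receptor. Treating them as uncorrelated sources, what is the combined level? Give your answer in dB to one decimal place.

For uncorrelated sources the intensities add, so convert each level to linear form, sum, and take 10·log₁₀ of the total.
Σ 10^(L/10) = 10^(83.8/10) + 10^(79.4/10) + 10^(92.5/10) = 2.105e+09.
L_total = 10·log₁₀(2.105e+09) = 93.23 dB.

93.2 dB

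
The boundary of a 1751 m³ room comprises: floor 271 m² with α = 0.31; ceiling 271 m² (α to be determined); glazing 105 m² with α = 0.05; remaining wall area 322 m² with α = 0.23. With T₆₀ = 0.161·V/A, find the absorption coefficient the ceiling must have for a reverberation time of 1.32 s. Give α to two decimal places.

0.19

Required total absorption A = 0.161·1751/1.32 = 213.57 m².
Absorption from the other surfaces = 271·0.31 + 105·0.05 + 322·0.23 = 163.32 m², so the ceiling must supply 50.25 m² over 271 m².
α = 50.25/271 = 0.185.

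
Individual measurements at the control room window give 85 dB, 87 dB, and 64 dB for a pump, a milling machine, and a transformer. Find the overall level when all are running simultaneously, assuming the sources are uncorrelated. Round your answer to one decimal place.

For uncorrelated sources the intensities add, so convert each level to linear form, sum, and take 10·log₁₀ of the total.
Σ 10^(L/10) = 10^(85/10) + 10^(87/10) + 10^(64/10) = 8.199e+08.
L_total = 10·log₁₀(8.199e+08) = 89.14 dB.

89.1 dB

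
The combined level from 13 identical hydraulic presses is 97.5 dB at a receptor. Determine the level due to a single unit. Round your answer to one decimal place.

86.4 dB

Dividing the total intensity by 13 lowers the level by 10·log₁₀ 13 = 11.139 dB: L₁ = 97.5 − 11.139.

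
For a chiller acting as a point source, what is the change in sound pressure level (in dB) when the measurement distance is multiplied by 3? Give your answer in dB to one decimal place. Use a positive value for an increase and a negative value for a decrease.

-9.5 dB

With spherical spreading the level changes by −20·log₁₀(r₂/r₁).
ΔL = −20·log₁₀(3) = -9.54 dB.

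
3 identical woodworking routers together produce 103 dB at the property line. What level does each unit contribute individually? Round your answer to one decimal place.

Dividing the total intensity by 3 lowers the level by 10·log₁₀ 3 = 4.771 dB: L₁ = 103 − 4.771.

98.2 dB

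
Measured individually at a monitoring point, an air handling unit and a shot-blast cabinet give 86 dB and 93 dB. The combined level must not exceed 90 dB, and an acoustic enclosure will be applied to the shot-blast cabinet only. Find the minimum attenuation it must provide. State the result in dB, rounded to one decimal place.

The untreated sources together contribute 10^(86/10) = 3.981e+08, i.e. 86.00 dB.
The limit corresponds to 10^(90/10) = 1.000e+09; subtracting the fixed part leaves 6.019e+08 for the shot-blast cabinet, i.e. 87.80 dB.
Required insertion loss = 93 − 87.80 = 5.20 dB.

5.2 dB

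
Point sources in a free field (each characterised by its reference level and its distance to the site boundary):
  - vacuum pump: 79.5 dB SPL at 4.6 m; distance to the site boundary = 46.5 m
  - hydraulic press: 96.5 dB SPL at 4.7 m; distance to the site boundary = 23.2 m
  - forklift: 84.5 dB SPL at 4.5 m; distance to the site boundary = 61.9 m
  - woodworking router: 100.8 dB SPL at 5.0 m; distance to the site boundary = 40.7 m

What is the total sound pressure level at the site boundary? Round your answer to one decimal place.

85.6 dB SPL

Propagate each source to the receiver with L = L_ref − 20·log₁₀(r/r_ref), then add intensities.
vacuum pump: 79.5 − 20·log₁₀(46.5/4.6) = 79.5 − 20.09 = 59.41 dB SPL.
hydraulic press: 96.5 − 20·log₁₀(23.2/4.7) = 96.5 − 13.87 = 82.63 dB SPL.
forklift: 84.5 − 20·log₁₀(61.9/4.5) = 84.5 − 22.77 = 61.73 dB SPL.
woodworking router: 100.8 − 20·log₁₀(40.7/5.0) = 100.8 − 18.21 = 82.59 dB SPL.
Σ 10^(L/10) = 3.671e+08 → L_total = 10·log₁₀(3.671e+08) = 85.65 dB SPL.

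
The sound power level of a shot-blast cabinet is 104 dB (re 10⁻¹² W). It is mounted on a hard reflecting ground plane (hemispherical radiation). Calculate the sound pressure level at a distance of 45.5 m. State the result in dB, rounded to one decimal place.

62.9 dB

The power spreads over a hemisphere of area 2π·r², so L_p = L_w − 10·log₁₀(2π·r²).
2π·r² = 1.301e+04 m², 10·log₁₀ of that is 41.142 dB.
L_p = 104 − 41.142 = 62.86 dB.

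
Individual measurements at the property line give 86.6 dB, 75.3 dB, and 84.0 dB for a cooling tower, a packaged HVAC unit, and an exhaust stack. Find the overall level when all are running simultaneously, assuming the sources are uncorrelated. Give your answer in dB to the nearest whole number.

Incoherent sources combine by intensity addition: L_total = 10·log₁₀(Σ 10^(L_i/10)).
Σ 10^(L/10) = 10^(86.6/10) + 10^(75.3/10) + 10^(84.0/10) = 7.422e+08.
L_total = 10·log₁₀(7.422e+08) = 88.70 dB.

89 dB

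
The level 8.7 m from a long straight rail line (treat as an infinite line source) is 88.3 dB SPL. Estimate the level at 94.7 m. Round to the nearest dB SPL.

78 dB SPL

Line-source attenuation: ΔL = 10·log₁₀(r₂/r₁) = 10·log₁₀(94.7/8.7) = 10.368 dB.
L₂ = 88.3 − 10·log₁₀(94.7/8.7) = 88.3 − 10.368 = 77.93 dB SPL.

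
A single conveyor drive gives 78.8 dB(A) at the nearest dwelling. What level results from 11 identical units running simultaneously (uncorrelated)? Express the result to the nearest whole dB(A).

N identical incoherent sources raise the level by 10·log₁₀ N.
L_total = 78.8 + 10·log₁₀(11) = 78.8 + 10.414 = 89.21 dB(A).

89 dB(A)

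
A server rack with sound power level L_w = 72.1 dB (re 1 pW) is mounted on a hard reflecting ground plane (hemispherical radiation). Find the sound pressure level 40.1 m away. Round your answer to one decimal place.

Free-field hemispherical radiation: L_p = L_w − 10·log₁₀(2π·r²), r = 40.1 m.
2π·r² = 1.01e+04 m², 10·log₁₀ of that is 40.045 dB.
L_p = 72.1 − 40.045 = 32.06 dB.

32.1 dB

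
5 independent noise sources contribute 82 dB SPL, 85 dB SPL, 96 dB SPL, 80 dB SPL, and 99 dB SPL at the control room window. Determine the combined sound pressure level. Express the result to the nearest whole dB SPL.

101 dB SPL

Incoherent sources combine by intensity addition: L_total = 10·log₁₀(Σ 10^(L_i/10)).
Σ 10^(L/10) = 10^(82/10) + 10^(85/10) + 10^(96/10) + 10^(80/10) + 10^(99/10) = 1.250e+10.
L_total = 10·log₁₀(1.250e+10) = 100.97 dB SPL.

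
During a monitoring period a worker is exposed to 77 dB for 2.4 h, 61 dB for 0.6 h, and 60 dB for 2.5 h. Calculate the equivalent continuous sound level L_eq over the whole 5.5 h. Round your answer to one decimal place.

The energy average is taken in the linear domain: L_eq = 10·log₁₀[(Σ tᵢ·10^(Lᵢ/10))/T], T = 5.5 h.
Σ tᵢ·10^(Lᵢ/10) = 2.4·10^(77/10) + 0.6·10^(61/10) + 2.5·10^(60/10) = 1.235e+08.
L_eq = 10·log₁₀(1.235e+08/5.5) = 73.51 dB.

73.5 dB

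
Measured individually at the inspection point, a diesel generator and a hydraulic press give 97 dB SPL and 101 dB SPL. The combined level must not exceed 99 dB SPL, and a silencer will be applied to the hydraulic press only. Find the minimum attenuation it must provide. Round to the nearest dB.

Fixed contribution from the other source: Σ 10^(L/10) = 10^(97/10) = 5.012e+09 (97.00 dB SPL).
The limit corresponds to 10^(99/10) = 7.943e+09; subtracting the fixed part leaves 2.931e+09 for the hydraulic press, i.e. 94.67 dB SPL.
So the hydraulic press must be reduced from 101 to 94.67 dB SPL: IL = 6.33 dB.

6 dB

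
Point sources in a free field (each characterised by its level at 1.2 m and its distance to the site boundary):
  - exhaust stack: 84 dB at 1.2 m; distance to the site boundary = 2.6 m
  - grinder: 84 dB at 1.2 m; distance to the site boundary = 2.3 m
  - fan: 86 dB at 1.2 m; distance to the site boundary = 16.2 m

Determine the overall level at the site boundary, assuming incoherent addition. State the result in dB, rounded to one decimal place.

80.9 dB

Apply inverse-square spreading to bring every level to the receiver, then sum 10^(L/10).
exhaust stack: 84 − 20·log₁₀(2.6/1.2) = 84 − 6.72 = 77.28 dB.
grinder: 84 − 20·log₁₀(2.3/1.2) = 84 − 5.65 = 78.35 dB.
fan: 86 − 20·log₁₀(16.2/1.2) = 86 − 22.61 = 63.39 dB.
Σ 10^(L/10) = 1.241e+08 → L_total = 10·log₁₀(1.241e+08) = 80.94 dB.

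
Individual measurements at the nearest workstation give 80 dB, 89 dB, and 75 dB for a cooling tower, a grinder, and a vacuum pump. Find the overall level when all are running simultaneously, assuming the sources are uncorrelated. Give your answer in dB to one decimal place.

89.7 dB

Incoherent sources combine by intensity addition: L_total = 10·log₁₀(Σ 10^(L_i/10)).
Σ 10^(L/10) = 10^(80/10) + 10^(89/10) + 10^(75/10) = 9.260e+08.
L_total = 10·log₁₀(9.260e+08) = 89.67 dB.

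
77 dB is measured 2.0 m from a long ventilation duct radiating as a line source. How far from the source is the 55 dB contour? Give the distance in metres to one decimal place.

The 22.0 dB drop corresponds to a distance ratio of 10^(22.0/10) for a line source.
r₂ = 2.0·10^((77−55)/10) = 2.0·10^(22.0/10) = 316.98 m.

317.0 m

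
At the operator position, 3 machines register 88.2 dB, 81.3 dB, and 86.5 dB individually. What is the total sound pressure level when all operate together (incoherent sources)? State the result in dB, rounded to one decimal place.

For uncorrelated sources the intensities add, so convert each level to linear form, sum, and take 10·log₁₀ of the total.
Σ 10^(L/10) = 10^(88.2/10) + 10^(81.3/10) + 10^(86.5/10) = 1.242e+09.
L_total = 10·log₁₀(1.242e+09) = 90.94 dB.

90.9 dB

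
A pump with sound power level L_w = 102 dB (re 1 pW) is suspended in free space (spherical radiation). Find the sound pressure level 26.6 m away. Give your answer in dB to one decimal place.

62.5 dB

Free-field spherical radiation: L_p = L_w − 10·log₁₀(4π·r²), r = 26.6 m.
4π·r² = 8891 m², 10·log₁₀ of that is 39.490 dB.
L_p = 102 − 39.490 = 62.51 dB.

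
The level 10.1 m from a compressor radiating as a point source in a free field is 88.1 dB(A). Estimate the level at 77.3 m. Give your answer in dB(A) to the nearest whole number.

Point-source attenuation: ΔL = 20·log₁₀(r₂/r₁) = 20·log₁₀(77.3/10.1) = 17.677 dB.
L₂ = 88.1 − 20·log₁₀(77.3/10.1) = 88.1 − 17.677 = 70.42 dB(A).

70 dB(A)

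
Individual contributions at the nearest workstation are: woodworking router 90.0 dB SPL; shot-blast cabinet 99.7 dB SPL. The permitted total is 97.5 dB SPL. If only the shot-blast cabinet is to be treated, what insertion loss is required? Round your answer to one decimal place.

Fixed contribution from the other source: Σ 10^(L/10) = 10^(90.0/10) = 1.000e+09 (90.00 dB SPL).
The limit corresponds to 10^(97.5/10) = 5.623e+09; subtracting the fixed part leaves 4.623e+09 for the shot-blast cabinet, i.e. 96.65 dB SPL.
So the shot-blast cabinet must be reduced from 99.7 to 96.65 dB SPL: IL = 3.05 dB.

3.1 dB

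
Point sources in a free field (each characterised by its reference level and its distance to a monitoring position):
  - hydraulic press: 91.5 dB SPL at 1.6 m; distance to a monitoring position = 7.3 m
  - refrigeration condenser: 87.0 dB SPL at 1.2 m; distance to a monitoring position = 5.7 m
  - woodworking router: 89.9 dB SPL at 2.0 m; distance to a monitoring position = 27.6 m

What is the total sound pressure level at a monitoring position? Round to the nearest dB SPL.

Apply inverse-square spreading to bring every level to the receiver, then sum 10^(L/10).
hydraulic press: 91.5 − 20·log₁₀(7.3/1.6) = 91.5 − 13.18 = 78.32 dB SPL.
refrigeration condenser: 87.0 − 20·log₁₀(5.7/1.2) = 87.0 − 13.53 = 73.47 dB SPL.
woodworking router: 89.9 − 20·log₁₀(27.6/2.0) = 89.9 − 22.80 = 67.10 dB SPL.
Σ 10^(L/10) = 9.520e+07 → L_total = 10·log₁₀(9.520e+07) = 79.79 dB SPL.

80 dB SPL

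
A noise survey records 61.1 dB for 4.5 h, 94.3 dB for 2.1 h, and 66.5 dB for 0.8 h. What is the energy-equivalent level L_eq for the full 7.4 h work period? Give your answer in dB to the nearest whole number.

The energy average is taken in the linear domain: L_eq = 10·log₁₀[(Σ tᵢ·10^(Lᵢ/10))/T], T = 7.4 h.
Σ tᵢ·10^(Lᵢ/10) = 4.5·10^(61.1/10) + 2.1·10^(94.3/10) + 0.8·10^(66.5/10) = 5.662e+09.
L_eq = 10·log₁₀(5.662e+09/7.4) = 88.84 dB.

89 dB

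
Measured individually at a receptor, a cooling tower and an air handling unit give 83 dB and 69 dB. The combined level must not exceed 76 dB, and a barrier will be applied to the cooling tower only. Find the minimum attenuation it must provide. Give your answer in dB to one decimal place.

8.0 dB

Everything except the cooling tower sums to 10^(69/10) = 7.943e+06 in linear terms, 69.00 dB.
The limit corresponds to 10^(76/10) = 3.981e+07; subtracting the fixed part leaves 3.187e+07 for the cooling tower, i.e. 75.03 dB.
So the cooling tower must be reduced from 83 to 75.03 dB: IL = 7.97 dB.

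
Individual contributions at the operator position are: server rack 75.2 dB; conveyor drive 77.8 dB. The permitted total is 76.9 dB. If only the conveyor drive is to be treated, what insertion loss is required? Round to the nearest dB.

6 dB

Everything except the conveyor drive sums to 10^(75.2/10) = 3.311e+07 in linear terms, 75.20 dB.
The limit corresponds to 10^(76.9/10) = 4.898e+07; subtracting the fixed part leaves 1.586e+07 for the conveyor drive, i.e. 72.00 dB.
Required insertion loss = 77.8 − 72.00 = 5.80 dB.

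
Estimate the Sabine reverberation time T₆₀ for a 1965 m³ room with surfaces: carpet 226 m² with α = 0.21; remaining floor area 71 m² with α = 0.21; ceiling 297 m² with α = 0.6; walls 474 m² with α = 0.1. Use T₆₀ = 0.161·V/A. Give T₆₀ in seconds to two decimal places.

1.10 s

Summing Sᵢαᵢ: 226·0.21 + 71·0.21 + 297·0.6 + 474·0.1 = 287.97 m².
T₆₀ = 0.161·V/A = 0.161·1965/287.97 = 1.099 s.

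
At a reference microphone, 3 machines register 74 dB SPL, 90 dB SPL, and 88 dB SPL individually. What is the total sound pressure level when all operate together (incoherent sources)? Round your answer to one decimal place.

92.2 dB SPL

Incoherent sources combine by intensity addition: L_total = 10·log₁₀(Σ 10^(L_i/10)).
Σ 10^(L/10) = 10^(74/10) + 10^(90/10) + 10^(88/10) = 1.656e+09.
L_total = 10·log₁₀(1.656e+09) = 92.19 dB SPL.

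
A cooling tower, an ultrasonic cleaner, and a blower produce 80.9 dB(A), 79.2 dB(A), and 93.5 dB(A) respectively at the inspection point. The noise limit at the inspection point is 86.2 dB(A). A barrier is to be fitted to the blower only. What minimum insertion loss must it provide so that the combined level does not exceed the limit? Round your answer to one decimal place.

10.3 dB

The untreated sources together contribute 10^(80.9/10) + 10^(79.2/10) = 2.062e+08, i.e. 83.14 dB(A).
The limit corresponds to 10^(86.2/10) = 4.169e+08; subtracting the fixed part leaves 2.107e+08 for the blower, i.e. 83.24 dB(A).
Required insertion loss = 93.5 − 83.24 = 10.26 dB.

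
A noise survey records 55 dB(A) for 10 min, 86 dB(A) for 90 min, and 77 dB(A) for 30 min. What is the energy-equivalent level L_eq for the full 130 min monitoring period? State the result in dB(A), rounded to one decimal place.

84.6 dB(A)

Weight each interval's intensity by its duration and average over T = 130 min:
Σ tᵢ·10^(Lᵢ/10) = 10·10^(55/10) + 90·10^(86/10) + 30·10^(77/10) = 3.734e+10.
L_eq = 10·log₁₀(3.734e+10/130) = 84.58 dB(A).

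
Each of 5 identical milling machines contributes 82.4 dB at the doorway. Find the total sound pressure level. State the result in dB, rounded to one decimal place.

L_total = L₁ + 10·log₁₀ N for N identical incoherent sources.
L_total = 82.4 + 10·log₁₀(5) = 82.4 + 6.990 = 89.39 dB.

89.4 dB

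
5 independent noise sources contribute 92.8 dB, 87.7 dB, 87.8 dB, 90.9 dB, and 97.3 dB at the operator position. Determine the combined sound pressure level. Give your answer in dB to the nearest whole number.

For uncorrelated sources the intensities add, so convert each level to linear form, sum, and take 10·log₁₀ of the total.
Σ 10^(L/10) = 10^(92.8/10) + 10^(87.7/10) + 10^(87.8/10) + 10^(90.9/10) + 10^(97.3/10) = 9.697e+09.
L_total = 10·log₁₀(9.697e+09) = 99.87 dB.

100 dB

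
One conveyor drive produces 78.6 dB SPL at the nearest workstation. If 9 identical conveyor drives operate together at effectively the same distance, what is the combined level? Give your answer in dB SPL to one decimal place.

88.1 dB SPL

With 9 equal, uncorrelated contributions the intensity is 9× that of one unit, giving a rise of 10·log₁₀ 9.
L_total = 78.6 + 10·log₁₀(9) = 78.6 + 9.542 = 88.14 dB SPL.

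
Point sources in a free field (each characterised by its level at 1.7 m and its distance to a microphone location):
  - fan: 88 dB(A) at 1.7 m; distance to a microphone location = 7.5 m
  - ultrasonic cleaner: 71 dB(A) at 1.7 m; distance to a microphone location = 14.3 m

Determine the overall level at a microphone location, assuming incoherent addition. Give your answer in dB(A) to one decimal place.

75.1 dB(A)

Apply inverse-square spreading to bring every level to the receiver, then sum 10^(L/10).
fan: 88 − 20·log₁₀(7.5/1.7) = 88 − 12.89 = 75.11 dB(A).
ultrasonic cleaner: 71 − 20·log₁₀(14.3/1.7) = 71 − 18.50 = 52.50 dB(A).
Σ 10^(L/10) = 3.260e+07 → L_total = 10·log₁₀(3.260e+07) = 75.13 dB(A).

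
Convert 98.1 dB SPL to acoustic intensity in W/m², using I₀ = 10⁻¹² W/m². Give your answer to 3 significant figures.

0.00646 W/m²

I/I₀ = 10^(98.1/10) = 6.457e+09, so I = 6.457e+09 × 10⁻¹² W/m².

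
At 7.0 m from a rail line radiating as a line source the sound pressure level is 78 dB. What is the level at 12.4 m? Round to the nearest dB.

76 dB

Cylindrical spreading from a line source gives a 10·log₁₀(r₂/r₁) drop.
L₂ = 78 − 10·log₁₀(12.4/7.0) = 78 − 2.483 = 75.52 dB.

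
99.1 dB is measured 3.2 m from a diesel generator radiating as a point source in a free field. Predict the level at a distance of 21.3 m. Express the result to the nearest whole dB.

83 dB

Point-source attenuation: ΔL = 20·log₁₀(r₂/r₁) = 20·log₁₀(21.3/3.2) = 16.465 dB.
L₂ = 99.1 − 20·log₁₀(21.3/3.2) = 99.1 − 16.465 = 82.64 dB.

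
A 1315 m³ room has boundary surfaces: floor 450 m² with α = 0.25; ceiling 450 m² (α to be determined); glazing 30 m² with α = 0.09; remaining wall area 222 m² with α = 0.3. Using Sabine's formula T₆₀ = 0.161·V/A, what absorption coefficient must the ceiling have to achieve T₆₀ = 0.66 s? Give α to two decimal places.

0.31

From T₆₀ = 0.161·V/A, the target T₆₀ = 0.66 s needs A = 0.161·1315/0.66 = 320.78 m².
Absorption from the other surfaces = 450·0.25 + 30·0.09 + 222·0.3 = 181.80 m², so the ceiling must supply 138.98 m² over 450 m².
α = 138.98/450 = 0.309.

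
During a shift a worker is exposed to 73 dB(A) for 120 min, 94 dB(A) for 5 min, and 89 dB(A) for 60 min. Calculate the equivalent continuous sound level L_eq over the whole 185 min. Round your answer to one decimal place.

L_eq = 10·log₁₀[(1/T)·Σ tᵢ·10^(Lᵢ/10)] with T = 185 min.
Σ tᵢ·10^(Lᵢ/10) = 120·10^(73/10) + 5·10^(94/10) + 60·10^(89/10) = 6.261e+10.
L_eq = 10·log₁₀(6.261e+10/185) = 85.29 dB(A).

85.3 dB(A)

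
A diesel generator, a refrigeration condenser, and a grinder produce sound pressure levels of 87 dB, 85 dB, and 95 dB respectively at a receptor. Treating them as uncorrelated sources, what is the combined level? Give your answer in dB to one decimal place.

For uncorrelated sources the intensities add, so convert each level to linear form, sum, and take 10·log₁₀ of the total.
Σ 10^(L/10) = 10^(87/10) + 10^(85/10) + 10^(95/10) = 3.980e+09.
L_total = 10·log₁₀(3.980e+09) = 96.00 dB.

96.0 dB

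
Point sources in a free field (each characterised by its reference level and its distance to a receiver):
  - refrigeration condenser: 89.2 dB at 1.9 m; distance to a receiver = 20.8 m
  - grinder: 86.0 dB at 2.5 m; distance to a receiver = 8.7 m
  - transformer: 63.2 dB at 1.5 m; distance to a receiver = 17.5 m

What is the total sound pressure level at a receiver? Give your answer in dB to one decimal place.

76.0 dB

First find each source's level at the receiver (point-source: −20·log₁₀(r/r_ref)), then combine on an intensity basis.
refrigeration condenser: 89.2 − 20·log₁₀(20.8/1.9) = 89.2 − 20.79 = 68.41 dB.
grinder: 86.0 − 20·log₁₀(8.7/2.5) = 86.0 − 10.83 = 75.17 dB.
transformer: 63.2 − 20·log₁₀(17.5/1.5) = 63.2 − 21.34 = 41.86 dB.
Σ 10^(L/10) = 3.983e+07 → L_total = 10·log₁₀(3.983e+07) = 76.00 dB.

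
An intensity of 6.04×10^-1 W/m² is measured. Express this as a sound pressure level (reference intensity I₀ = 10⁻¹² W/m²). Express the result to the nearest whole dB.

Dividing by I₀ shifts the exponent by 12: I/I₀ = 6.04×10^11.
L = 10·(0.7810 + 11) = 117.81 dB.

118 dB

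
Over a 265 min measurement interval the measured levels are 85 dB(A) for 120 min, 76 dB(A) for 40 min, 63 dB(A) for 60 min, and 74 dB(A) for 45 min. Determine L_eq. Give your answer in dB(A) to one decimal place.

Weight each interval's intensity by its duration and average over T = 265 min:
Σ tᵢ·10^(Lᵢ/10) = 120·10^(85/10) + 40·10^(76/10) + 60·10^(63/10) + 45·10^(74/10) = 4.079e+10.
L_eq = 10·log₁₀(4.079e+10/265) = 81.87 dB(A).

81.9 dB(A)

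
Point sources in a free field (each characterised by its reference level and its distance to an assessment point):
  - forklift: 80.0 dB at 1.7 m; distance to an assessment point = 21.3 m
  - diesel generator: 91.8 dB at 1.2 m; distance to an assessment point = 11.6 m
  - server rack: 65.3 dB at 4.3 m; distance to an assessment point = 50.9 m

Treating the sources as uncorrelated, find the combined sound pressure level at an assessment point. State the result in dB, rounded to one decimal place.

72.3 dB

Apply inverse-square spreading to bring every level to the receiver, then sum 10^(L/10).
forklift: 80.0 − 20·log₁₀(21.3/1.7) = 80.0 − 21.96 = 58.04 dB.
diesel generator: 91.8 − 20·log₁₀(11.6/1.2) = 91.8 − 19.71 = 72.09 dB.
server rack: 65.3 − 20·log₁₀(50.9/4.3) = 65.3 − 21.46 = 43.84 dB.
Σ 10^(L/10) = 1.686e+07 → L_total = 10·log₁₀(1.686e+07) = 72.27 dB.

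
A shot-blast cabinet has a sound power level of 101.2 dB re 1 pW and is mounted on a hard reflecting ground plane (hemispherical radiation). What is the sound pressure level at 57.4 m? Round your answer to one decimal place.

Free-field hemispherical radiation: L_p = L_w − 10·log₁₀(2π·r²), r = 57.4 m.
2π·r² = 2.07e+04 m², 10·log₁₀ of that is 43.160 dB.
L_p = 101.2 − 43.160 = 58.04 dB.

58.0 dB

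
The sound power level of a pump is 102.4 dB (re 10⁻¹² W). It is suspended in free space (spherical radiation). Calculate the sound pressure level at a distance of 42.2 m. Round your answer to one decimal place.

L_p = L_w − 10·log₁₀(4π·r²) with r = 42.2 m.
4π·r² = 2.238e+04 m², 10·log₁₀ of that is 43.498 dB.
L_p = 102.4 − 43.498 = 58.90 dB.

58.9 dB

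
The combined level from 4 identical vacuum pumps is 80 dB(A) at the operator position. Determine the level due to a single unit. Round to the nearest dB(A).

74 dB(A)

Dividing the total intensity by 4 lowers the level by 10·log₁₀ 4 = 6.021 dB: L₁ = 80 − 6.021.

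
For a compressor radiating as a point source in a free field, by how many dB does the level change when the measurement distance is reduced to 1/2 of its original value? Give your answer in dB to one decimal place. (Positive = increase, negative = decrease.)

Point-source spreading: ΔL = −20·log₁₀(r₂/r₁).
ΔL = −20·log₁₀(0.5) = +6.02 dB.

+6.0 dB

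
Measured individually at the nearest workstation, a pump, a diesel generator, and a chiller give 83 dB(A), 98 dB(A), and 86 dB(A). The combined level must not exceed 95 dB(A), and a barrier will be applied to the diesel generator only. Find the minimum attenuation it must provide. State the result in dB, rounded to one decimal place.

Fixed contribution from the other sources: Σ 10^(L/10) = 10^(83/10) + 10^(86/10) = 5.976e+08 (87.76 dB(A)).
To meet 95 dB(A) overall, the treated diesel generator may contribute at most 10^(95/10) − 5.976e+08 = 2.565e+09, i.e. 94.09 dB(A).
So the diesel generator must be reduced from 98 to 94.09 dB(A): IL = 3.91 dB.

3.9 dB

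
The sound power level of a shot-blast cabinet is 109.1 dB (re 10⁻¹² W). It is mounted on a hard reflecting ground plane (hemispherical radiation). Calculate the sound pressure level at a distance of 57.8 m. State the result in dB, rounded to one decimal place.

L_p = L_w − 10·log₁₀(2π·r²) with r = 57.8 m.
2π·r² = 2.099e+04 m², 10·log₁₀ of that is 43.220 dB.
L_p = 109.1 − 43.220 = 65.88 dB.

65.9 dB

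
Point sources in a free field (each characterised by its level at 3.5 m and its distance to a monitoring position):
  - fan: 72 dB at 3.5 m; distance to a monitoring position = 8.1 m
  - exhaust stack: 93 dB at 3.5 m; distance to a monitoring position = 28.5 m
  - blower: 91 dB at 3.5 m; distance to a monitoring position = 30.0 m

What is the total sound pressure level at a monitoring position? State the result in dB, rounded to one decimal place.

77.0 dB

Apply inverse-square spreading to bring every level to the receiver, then sum 10^(L/10).
fan: 72 − 20·log₁₀(8.1/3.5) = 72 − 7.29 = 64.71 dB.
exhaust stack: 93 − 20·log₁₀(28.5/3.5) = 93 − 18.22 = 74.78 dB.
blower: 91 − 20·log₁₀(30.0/3.5) = 91 − 18.66 = 72.34 dB.
Σ 10^(L/10) = 5.019e+07 → L_total = 10·log₁₀(5.019e+07) = 77.01 dB.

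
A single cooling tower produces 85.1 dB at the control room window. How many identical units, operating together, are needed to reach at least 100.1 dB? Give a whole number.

Need L₁ + 10·log₁₀ N ≥ 100.1, i.e. log₁₀ N ≥ 1.50.
N ≥ 10^(15.0/10) = 31.623, so N = 32.

32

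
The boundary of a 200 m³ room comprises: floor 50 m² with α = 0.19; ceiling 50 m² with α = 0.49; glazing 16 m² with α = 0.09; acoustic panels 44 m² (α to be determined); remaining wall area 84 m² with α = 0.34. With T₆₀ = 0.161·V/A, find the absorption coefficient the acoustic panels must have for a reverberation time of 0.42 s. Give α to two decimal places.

A = 0.161·V/T₆₀ = 0.161·200/0.42 = 76.67 m² sabins.
Absorption from the other surfaces = 50·0.19 + 50·0.49 + 16·0.09 + 84·0.34 = 64.00 m², so the acoustic panels must supply 12.67 m² over 44 m².
α = 12.67/44 = 0.288.

0.29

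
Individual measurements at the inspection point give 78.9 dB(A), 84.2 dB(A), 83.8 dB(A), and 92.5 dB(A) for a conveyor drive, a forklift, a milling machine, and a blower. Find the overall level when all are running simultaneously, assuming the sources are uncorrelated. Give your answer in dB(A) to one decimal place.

93.7 dB(A)

For uncorrelated sources the intensities add, so convert each level to linear form, sum, and take 10·log₁₀ of the total.
Σ 10^(L/10) = 10^(78.9/10) + 10^(84.2/10) + 10^(83.8/10) + 10^(92.5/10) = 2.359e+09.
L_total = 10·log₁₀(2.359e+09) = 93.73 dB(A).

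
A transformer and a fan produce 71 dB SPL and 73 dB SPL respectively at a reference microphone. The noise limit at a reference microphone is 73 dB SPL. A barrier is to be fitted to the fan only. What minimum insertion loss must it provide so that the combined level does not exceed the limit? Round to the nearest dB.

4 dB

Everything except the fan sums to 10^(71/10) = 1.259e+07 in linear terms, 71.00 dB SPL.
To meet 73 dB SPL overall, the treated fan may contribute at most 10^(73/10) − 1.259e+07 = 7.363e+06, i.e. 68.67 dB SPL.
Required insertion loss = 73 − 68.67 = 4.33 dB.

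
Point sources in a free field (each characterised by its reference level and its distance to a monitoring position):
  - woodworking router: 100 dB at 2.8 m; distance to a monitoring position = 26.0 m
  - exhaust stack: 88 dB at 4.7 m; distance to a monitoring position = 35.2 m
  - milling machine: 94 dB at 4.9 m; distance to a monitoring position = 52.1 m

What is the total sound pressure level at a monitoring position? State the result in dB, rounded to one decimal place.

81.7 dB

Apply inverse-square spreading to bring every level to the receiver, then sum 10^(L/10).
woodworking router: 100 − 20·log₁₀(26.0/2.8) = 100 − 19.36 = 80.64 dB.
exhaust stack: 88 − 20·log₁₀(35.2/4.7) = 88 − 17.49 = 70.51 dB.
milling machine: 94 − 20·log₁₀(52.1/4.9) = 94 − 20.53 = 73.47 dB.
Σ 10^(L/10) = 1.494e+08 → L_total = 10·log₁₀(1.494e+08) = 81.74 dB.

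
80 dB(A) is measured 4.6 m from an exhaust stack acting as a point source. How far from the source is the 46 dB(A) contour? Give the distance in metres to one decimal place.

230.5 m

For a point source L₁ − L₂ = 20·log₁₀(r₂/r₁), so r₂ = r₁·10^((L₁−L₂)/20).
r₂ = 4.6·10^((80−46)/20) = 4.6·10^(34.0/20) = 230.55 m.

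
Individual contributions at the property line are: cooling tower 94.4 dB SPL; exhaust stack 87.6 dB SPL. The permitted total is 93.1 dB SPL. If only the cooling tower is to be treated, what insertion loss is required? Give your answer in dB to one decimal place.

2.7 dB

The untreated sources together contribute 10^(87.6/10) = 5.754e+08, i.e. 87.60 dB SPL.
To meet 93.1 dB SPL overall, the treated cooling tower may contribute at most 10^(93.1/10) − 5.754e+08 = 1.466e+09, i.e. 91.66 dB SPL.
Required insertion loss = 94.4 − 91.66 = 2.74 dB.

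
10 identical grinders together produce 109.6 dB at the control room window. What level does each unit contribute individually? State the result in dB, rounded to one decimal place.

For N identical incoherent sources L_total = L₁ + 10·log₁₀ N, so L₁ = 109.6 − 10·log₁₀(10) = 109.6 − 10.000.

99.6 dB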